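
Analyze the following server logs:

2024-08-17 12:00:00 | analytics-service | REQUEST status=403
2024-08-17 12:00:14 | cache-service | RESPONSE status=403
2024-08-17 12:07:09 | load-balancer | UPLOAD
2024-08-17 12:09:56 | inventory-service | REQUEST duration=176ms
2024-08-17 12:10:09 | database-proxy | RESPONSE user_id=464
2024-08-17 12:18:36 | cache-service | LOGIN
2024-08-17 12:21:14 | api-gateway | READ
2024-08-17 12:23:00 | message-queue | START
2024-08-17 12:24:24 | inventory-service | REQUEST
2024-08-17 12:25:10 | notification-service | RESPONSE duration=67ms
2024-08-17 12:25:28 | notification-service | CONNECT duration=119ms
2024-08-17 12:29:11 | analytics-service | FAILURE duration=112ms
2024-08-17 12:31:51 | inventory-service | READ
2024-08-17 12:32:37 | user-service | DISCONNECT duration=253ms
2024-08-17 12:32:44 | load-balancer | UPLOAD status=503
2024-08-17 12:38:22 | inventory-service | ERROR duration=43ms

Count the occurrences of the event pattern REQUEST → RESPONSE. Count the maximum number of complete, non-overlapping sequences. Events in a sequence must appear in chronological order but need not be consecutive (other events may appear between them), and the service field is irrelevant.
3

To count sequences:

1. Look for pattern: REQUEST → RESPONSE
2. Greedily scan the log in chronological order, matching each sequence element in turn (ignoring service)
3. Each time the full pattern completes, increment the count and restart matching from the next event
4. Complete non-overlapping sequences found: 3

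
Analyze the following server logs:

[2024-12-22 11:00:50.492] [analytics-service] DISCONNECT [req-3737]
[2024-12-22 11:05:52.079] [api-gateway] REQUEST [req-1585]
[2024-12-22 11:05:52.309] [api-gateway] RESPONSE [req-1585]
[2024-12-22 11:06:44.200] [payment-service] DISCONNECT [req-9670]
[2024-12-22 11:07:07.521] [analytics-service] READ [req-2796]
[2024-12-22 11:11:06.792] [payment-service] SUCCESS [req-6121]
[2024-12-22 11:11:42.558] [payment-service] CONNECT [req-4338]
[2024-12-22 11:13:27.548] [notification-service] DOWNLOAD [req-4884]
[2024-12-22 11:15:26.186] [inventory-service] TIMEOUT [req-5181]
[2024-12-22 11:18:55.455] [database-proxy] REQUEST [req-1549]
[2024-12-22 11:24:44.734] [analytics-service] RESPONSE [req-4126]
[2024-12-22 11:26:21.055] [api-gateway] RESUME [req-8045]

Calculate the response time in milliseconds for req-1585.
230

To calculate latency:

1. Find REQUEST with id req-1585: 2024-12-22 11:05:52.079
2. Find RESPONSE with id req-1585: 2024-12-22 11:05:52.309
3. Latency: 2024-12-22 11:05:52.309 - 2024-12-22 11:05:52.079 = 230ms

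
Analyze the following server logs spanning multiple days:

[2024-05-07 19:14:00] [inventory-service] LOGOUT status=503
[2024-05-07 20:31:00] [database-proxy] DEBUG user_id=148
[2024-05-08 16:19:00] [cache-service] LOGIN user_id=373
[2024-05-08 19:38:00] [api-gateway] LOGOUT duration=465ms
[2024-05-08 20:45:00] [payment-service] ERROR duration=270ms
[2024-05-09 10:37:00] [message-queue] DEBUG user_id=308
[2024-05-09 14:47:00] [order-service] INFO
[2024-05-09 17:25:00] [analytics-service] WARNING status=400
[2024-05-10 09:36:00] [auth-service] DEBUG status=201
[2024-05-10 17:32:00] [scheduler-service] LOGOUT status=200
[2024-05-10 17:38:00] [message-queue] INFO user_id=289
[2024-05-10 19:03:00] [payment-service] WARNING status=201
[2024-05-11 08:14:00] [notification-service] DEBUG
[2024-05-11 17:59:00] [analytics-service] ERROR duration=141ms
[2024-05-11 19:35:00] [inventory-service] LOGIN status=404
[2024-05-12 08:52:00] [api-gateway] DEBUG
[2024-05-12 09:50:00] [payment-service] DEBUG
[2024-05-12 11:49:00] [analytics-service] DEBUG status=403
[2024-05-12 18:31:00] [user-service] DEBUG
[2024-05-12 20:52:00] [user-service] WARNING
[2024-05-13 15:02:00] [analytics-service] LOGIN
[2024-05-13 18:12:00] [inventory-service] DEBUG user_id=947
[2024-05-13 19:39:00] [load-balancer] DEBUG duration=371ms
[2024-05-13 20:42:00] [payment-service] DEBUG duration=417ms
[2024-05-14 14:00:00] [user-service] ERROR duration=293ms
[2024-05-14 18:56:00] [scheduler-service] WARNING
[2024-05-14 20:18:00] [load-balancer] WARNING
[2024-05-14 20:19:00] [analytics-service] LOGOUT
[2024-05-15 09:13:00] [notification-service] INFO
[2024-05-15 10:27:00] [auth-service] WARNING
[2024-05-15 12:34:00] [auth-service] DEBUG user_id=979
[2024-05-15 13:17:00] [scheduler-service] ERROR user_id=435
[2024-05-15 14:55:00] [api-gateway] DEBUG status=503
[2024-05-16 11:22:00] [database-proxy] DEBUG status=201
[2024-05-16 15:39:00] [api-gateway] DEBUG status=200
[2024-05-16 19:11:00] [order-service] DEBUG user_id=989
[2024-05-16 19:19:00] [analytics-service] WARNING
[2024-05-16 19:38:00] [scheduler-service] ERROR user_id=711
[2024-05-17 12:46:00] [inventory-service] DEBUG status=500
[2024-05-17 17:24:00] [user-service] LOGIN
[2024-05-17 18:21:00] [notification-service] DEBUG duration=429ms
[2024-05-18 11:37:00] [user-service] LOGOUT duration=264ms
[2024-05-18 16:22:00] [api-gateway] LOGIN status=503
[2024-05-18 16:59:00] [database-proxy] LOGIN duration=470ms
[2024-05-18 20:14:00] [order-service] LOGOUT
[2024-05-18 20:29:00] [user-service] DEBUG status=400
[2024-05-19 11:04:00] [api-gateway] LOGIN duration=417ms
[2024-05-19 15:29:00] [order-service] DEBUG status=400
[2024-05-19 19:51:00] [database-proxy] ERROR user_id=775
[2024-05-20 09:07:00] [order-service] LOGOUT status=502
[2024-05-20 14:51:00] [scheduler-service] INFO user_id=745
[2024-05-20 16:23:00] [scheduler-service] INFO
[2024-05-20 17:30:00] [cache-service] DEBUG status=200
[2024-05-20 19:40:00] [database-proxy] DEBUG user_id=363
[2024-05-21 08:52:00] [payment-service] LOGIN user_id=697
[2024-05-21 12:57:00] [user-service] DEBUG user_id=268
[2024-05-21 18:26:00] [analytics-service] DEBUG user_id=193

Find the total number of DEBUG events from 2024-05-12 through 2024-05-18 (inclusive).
15

To filter by date range:

1. Date range: 2024-05-12 through 2024-05-18, both dates inclusive
2. Filter for DEBUG events whose date falls in this range
3. Count matching events: 15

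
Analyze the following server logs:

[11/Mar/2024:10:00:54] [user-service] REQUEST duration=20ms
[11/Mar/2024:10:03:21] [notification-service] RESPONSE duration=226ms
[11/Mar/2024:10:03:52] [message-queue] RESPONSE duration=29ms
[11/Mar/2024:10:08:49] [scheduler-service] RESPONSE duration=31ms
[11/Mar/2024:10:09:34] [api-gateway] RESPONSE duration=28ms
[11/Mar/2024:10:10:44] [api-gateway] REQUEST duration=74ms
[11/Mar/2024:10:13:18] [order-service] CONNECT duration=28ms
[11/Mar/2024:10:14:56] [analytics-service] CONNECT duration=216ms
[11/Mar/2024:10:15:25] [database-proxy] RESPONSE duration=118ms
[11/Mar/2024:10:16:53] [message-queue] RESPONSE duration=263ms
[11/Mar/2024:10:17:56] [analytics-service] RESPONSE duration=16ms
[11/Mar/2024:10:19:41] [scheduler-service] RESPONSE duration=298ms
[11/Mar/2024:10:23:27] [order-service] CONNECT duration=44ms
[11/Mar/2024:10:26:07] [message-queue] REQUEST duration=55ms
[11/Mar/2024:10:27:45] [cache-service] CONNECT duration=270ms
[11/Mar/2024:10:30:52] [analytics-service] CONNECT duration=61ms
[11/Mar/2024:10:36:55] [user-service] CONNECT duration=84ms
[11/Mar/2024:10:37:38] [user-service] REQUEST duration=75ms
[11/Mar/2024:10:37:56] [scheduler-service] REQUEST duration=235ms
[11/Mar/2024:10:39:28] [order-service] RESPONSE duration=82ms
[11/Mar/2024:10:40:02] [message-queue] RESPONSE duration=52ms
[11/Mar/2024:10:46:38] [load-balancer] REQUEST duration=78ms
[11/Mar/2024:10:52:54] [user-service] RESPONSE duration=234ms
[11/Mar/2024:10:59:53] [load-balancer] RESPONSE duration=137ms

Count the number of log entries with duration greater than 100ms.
9

To count timeouts:

1. Threshold: 100ms
2. Extract duration from each log entry
3. Count entries where duration > 100
4. Timeout count: 9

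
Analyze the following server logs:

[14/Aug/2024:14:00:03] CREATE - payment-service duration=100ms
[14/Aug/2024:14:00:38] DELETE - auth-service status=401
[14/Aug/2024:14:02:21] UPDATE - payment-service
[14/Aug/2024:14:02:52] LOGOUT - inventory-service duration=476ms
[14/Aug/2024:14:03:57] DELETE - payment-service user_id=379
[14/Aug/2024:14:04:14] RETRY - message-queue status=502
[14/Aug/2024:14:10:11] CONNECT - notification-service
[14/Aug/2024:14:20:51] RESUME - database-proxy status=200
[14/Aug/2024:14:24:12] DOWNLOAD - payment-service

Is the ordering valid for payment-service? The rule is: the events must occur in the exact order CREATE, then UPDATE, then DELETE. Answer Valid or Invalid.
Valid

To validate ordering:

1. Required order: CREATE → UPDATE → DELETE
2. Rule: the events must occur in the exact order CREATE, then UPDATE, then DELETE
3. Check actual order of events for payment-service
4. Result: Valid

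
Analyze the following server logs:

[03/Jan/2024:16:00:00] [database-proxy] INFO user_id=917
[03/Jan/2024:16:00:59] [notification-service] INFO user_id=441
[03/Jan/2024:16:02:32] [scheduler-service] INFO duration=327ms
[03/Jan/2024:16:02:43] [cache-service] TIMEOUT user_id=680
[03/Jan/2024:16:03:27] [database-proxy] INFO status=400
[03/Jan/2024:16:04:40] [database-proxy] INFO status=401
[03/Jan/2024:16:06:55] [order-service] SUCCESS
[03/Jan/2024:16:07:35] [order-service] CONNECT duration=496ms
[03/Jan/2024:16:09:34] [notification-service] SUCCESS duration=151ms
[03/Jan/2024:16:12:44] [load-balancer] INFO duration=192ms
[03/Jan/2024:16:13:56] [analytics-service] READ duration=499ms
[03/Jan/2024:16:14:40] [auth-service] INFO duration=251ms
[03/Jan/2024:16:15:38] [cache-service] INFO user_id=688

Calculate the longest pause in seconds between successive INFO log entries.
484

To find the longest gap:

1. Extract all INFO events in chronological order
2. Calculate time differences between consecutive events
3. Find the maximum difference
4. Longest gap: 484 seconds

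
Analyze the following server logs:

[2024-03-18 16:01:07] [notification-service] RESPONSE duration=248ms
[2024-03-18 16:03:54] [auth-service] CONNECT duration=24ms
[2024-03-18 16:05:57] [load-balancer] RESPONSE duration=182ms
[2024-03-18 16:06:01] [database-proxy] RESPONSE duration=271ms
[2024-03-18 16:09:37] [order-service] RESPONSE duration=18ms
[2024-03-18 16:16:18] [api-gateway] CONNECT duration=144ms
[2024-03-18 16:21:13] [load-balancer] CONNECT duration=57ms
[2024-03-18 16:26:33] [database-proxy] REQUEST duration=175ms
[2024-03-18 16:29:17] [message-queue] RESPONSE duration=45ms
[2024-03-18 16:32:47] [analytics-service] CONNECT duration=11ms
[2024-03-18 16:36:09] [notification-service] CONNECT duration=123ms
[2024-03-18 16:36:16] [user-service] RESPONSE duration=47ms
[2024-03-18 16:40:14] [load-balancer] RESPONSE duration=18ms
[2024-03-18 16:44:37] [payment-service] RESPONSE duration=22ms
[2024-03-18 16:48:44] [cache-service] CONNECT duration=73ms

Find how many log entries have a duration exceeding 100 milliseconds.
6

To count timeouts:

1. Threshold: 100ms
2. Extract duration from each log entry
3. Count entries where duration > 100
4. Timeout count: 6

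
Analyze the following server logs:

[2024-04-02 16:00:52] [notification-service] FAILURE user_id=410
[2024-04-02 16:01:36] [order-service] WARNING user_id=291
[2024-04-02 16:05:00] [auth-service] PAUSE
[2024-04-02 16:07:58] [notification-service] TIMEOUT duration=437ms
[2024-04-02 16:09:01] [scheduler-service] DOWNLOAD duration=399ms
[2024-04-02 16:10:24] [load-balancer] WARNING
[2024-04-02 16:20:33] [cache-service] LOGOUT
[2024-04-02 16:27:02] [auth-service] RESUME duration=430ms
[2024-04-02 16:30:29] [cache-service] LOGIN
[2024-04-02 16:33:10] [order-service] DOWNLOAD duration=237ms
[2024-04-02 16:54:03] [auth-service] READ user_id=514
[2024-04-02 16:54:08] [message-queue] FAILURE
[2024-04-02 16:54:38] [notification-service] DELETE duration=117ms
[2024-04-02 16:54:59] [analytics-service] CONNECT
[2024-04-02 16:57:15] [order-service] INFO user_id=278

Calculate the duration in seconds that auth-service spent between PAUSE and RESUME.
1322

To calculate state duration:

1. Find PAUSE event for auth-service: 2024-04-02 16:05:00
2. Find RESUME event for auth-service: 2024-04-02 16:27:02
3. Calculate duration: 2024-04-02 16:27:02 - 2024-04-02 16:05:00 = 1322 seconds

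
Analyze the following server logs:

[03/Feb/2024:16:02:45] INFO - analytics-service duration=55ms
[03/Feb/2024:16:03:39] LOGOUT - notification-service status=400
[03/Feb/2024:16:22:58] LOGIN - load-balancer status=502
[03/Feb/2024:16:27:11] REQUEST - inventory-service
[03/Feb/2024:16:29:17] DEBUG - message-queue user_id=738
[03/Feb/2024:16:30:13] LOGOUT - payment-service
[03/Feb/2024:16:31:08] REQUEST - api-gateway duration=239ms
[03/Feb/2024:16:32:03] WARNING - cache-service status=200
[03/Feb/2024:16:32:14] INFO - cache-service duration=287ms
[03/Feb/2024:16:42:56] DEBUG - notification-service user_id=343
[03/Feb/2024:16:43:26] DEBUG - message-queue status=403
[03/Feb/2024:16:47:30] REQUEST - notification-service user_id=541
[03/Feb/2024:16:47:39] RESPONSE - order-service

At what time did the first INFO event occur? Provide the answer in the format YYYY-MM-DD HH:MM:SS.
2024-02-03 16:02:45

To find the first event:

1. Filter for all INFO events
2. Sort by timestamp
3. Select the first one
4. Timestamp: 2024-02-03 16:02:45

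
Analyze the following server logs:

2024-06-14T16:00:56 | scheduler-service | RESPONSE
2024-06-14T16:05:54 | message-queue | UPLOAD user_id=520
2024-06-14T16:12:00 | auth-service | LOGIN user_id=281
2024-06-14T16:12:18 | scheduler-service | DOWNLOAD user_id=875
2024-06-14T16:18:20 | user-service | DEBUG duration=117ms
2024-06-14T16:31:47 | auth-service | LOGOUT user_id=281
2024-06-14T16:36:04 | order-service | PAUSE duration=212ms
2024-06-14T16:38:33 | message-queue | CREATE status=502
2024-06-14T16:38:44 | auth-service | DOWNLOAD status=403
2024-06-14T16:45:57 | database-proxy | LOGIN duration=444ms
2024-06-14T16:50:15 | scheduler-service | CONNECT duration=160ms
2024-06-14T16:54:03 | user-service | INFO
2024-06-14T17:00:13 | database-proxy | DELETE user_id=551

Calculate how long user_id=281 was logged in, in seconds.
1187

To calculate session duration:

1. Find LOGIN event for user_id=281: 2024-06-14T16:12:00
2. Find LOGOUT event for user_id=281: 2024-06-14T16:31:47
3. Session duration: 2024-06-14T16:31:47 - 2024-06-14T16:12:00 = 1187 seconds (19 minutes)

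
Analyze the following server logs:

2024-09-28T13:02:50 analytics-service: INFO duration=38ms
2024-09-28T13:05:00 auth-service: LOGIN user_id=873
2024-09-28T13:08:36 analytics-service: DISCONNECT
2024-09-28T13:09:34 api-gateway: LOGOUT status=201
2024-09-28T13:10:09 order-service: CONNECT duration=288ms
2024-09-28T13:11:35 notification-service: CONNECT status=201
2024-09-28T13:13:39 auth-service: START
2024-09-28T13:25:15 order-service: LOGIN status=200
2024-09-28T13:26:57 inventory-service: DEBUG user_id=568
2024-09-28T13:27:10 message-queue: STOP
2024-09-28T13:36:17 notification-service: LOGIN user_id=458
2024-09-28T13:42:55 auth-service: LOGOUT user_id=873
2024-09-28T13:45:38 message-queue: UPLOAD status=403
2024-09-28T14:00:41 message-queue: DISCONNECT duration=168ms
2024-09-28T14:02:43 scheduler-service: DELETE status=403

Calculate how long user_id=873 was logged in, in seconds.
2275

To calculate session duration:

1. Find LOGIN event for user_id=873: 2024-09-28T13:05:00
2. Find LOGOUT event for user_id=873: 2024-09-28T13:42:55
3. Session duration: 2024-09-28T13:42:55 - 2024-09-28T13:05:00 = 2275 seconds (37 minutes)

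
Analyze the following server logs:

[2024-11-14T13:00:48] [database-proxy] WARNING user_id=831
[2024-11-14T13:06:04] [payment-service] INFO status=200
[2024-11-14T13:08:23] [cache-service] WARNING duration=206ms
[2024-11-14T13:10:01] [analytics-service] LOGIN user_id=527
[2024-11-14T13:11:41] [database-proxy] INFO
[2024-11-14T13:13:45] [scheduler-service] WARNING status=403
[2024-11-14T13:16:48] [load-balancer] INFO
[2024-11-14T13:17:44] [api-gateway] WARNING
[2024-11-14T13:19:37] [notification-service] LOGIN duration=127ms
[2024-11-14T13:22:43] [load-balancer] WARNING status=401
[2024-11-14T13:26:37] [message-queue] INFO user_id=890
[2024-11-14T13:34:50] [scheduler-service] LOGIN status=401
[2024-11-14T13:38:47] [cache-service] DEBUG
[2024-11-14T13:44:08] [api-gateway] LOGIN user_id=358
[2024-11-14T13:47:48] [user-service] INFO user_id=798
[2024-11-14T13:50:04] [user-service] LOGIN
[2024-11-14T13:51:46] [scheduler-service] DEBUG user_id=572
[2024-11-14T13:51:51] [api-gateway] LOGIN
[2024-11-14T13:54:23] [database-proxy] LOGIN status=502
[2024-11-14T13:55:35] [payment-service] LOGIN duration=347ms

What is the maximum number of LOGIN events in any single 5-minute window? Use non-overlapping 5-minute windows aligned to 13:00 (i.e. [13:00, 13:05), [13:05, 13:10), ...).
3

To find the burst window:

1. Divide the log period into non-overlapping 5-minute windows starting at 13:00
2. Count LOGIN events in each window
3. Find the window with maximum count
4. Maximum events in a window: 3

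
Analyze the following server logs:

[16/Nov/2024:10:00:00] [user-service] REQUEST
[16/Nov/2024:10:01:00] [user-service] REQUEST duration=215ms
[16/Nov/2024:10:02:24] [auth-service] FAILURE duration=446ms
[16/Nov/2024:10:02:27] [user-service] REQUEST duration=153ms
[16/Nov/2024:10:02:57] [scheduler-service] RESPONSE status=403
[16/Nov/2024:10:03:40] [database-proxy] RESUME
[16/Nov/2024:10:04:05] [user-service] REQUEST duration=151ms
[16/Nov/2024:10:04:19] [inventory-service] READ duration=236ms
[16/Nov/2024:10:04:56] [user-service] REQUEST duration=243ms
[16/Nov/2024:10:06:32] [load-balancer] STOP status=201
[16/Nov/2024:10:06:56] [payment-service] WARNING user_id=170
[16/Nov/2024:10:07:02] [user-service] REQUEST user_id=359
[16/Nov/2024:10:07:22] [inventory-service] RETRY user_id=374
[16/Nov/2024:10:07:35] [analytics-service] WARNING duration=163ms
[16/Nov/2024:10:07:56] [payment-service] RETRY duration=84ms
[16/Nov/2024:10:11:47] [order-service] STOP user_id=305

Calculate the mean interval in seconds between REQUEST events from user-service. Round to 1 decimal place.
84.4

To calculate average interval:

1. Find all REQUEST events for user-service in order
2. Calculate time gaps between consecutive events
3. Compute mean of gaps: 422 / 5 = 84.4 seconds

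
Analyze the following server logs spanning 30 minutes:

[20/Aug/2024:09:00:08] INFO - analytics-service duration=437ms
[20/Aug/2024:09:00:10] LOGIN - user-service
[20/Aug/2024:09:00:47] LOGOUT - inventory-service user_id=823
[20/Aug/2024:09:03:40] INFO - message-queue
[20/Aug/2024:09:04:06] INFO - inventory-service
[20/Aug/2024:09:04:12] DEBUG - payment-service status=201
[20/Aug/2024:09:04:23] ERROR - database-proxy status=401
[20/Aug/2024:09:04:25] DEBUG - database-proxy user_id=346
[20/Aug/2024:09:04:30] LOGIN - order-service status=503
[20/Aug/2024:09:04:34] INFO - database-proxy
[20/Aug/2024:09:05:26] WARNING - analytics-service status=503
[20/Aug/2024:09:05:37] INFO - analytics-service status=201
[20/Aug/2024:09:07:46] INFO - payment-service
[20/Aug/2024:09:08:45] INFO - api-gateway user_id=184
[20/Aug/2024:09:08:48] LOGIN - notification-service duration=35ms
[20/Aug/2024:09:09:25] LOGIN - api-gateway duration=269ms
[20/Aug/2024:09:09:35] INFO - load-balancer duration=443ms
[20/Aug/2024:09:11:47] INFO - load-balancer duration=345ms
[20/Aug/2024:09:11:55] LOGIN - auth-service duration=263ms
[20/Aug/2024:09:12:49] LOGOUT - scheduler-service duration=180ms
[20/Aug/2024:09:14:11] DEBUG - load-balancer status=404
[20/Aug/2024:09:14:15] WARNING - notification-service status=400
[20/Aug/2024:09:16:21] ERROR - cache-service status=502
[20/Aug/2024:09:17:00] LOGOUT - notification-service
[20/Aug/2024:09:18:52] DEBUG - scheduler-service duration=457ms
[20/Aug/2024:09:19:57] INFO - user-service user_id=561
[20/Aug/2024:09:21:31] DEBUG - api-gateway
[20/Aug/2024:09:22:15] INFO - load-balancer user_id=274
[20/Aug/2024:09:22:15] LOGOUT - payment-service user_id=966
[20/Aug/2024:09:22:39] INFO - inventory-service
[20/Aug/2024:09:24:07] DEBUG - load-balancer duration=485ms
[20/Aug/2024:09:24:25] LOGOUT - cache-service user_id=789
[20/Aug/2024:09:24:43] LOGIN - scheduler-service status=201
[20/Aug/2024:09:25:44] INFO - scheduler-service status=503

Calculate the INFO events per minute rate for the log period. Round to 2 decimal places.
0.43

To calculate the rate:

1. Count total INFO events: 13
2. Total time period: 30 minutes
3. Rate = 13 / 30 = 0.43 events per minute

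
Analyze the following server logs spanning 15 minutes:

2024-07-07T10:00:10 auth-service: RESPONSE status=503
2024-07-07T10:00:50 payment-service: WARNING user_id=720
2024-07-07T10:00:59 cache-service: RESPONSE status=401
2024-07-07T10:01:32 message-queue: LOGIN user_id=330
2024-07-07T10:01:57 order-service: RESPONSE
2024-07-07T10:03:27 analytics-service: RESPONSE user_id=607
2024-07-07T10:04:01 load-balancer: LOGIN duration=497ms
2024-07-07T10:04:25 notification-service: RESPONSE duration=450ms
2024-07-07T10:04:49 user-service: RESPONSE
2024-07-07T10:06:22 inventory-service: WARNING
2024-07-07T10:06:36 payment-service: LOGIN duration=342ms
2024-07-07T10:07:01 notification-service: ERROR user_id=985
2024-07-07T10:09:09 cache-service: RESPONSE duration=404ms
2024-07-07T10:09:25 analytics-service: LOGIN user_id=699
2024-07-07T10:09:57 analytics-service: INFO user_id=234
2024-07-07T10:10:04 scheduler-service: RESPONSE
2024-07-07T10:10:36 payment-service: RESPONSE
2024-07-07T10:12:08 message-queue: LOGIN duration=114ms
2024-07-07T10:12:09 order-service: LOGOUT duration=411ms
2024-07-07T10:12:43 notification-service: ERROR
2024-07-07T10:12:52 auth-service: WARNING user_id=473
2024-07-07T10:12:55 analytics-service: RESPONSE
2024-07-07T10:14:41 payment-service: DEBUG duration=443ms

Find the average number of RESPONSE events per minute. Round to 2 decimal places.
0.67

To calculate the rate:

1. Count total RESPONSE events: 10
2. Total time period: 15 minutes
3. Rate = 10 / 15 = 0.67 events per minute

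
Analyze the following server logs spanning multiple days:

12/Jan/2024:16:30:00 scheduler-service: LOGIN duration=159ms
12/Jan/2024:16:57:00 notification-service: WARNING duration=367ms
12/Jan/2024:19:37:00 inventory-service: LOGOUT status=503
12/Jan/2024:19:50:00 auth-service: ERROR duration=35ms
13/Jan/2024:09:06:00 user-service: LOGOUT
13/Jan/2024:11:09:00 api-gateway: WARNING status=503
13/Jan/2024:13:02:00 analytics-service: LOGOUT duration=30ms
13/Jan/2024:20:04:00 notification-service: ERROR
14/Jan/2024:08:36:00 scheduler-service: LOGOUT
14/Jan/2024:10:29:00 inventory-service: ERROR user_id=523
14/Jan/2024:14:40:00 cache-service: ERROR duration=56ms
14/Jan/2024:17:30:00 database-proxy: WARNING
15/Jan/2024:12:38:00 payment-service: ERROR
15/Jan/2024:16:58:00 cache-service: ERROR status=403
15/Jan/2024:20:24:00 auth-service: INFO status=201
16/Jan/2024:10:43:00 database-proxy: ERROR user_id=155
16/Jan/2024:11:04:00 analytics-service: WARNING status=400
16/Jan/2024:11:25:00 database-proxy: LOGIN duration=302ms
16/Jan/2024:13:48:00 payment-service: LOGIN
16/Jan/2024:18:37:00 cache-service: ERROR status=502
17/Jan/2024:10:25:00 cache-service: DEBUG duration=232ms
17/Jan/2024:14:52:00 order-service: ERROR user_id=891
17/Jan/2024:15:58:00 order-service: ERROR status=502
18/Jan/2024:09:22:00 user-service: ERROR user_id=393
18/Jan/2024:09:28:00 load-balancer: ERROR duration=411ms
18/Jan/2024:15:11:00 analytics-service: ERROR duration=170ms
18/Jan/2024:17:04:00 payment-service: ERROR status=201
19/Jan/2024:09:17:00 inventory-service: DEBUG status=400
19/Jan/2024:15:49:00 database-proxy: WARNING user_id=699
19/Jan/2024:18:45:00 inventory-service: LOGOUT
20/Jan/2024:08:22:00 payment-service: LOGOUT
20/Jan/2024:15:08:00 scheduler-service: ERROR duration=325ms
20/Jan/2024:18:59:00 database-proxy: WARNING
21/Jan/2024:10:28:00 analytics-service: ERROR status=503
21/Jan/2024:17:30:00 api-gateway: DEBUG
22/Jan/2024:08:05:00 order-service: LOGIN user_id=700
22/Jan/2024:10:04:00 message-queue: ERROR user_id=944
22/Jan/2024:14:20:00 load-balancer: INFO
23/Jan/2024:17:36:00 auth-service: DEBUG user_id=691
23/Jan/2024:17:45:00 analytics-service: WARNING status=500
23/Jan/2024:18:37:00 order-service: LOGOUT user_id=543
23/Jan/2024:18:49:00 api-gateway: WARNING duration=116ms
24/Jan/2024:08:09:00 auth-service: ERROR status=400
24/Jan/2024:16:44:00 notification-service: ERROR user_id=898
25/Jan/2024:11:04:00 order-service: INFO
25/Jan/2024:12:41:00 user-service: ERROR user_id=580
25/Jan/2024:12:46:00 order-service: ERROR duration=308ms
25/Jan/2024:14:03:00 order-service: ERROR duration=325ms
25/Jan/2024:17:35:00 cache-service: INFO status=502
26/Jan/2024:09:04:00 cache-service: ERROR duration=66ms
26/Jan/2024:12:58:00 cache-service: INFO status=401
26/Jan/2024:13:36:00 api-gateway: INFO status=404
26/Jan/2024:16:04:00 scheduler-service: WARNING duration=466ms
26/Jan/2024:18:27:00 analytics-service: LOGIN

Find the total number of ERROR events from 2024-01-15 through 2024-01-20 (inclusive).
11

To filter by date range:

1. Date range: 2024-01-15 through 2024-01-20, both dates inclusive
2. Filter for ERROR events whose date falls in this range
3. Count matching events: 11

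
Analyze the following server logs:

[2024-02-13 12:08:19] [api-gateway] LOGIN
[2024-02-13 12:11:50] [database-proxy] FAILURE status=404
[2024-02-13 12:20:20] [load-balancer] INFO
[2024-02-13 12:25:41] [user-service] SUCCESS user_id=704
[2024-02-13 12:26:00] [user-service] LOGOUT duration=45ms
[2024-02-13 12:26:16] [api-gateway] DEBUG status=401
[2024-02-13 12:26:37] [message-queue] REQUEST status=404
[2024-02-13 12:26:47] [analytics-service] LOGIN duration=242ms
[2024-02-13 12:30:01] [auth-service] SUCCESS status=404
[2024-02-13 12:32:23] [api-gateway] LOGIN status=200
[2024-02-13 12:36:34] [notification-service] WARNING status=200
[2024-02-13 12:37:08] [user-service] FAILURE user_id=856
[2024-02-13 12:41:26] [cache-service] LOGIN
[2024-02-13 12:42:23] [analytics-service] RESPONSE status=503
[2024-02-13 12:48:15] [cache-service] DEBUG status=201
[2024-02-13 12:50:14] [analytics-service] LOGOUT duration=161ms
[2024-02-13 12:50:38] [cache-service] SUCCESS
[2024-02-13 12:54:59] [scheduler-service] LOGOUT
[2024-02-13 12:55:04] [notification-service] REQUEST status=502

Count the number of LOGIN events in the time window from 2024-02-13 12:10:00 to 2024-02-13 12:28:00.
1

To count events in the time window:

1. Window boundaries: 2024-02-13 12:10:00 to 2024-02-13 12:28:00
2. Filter for LOGIN events within this window
3. Count matching events: 1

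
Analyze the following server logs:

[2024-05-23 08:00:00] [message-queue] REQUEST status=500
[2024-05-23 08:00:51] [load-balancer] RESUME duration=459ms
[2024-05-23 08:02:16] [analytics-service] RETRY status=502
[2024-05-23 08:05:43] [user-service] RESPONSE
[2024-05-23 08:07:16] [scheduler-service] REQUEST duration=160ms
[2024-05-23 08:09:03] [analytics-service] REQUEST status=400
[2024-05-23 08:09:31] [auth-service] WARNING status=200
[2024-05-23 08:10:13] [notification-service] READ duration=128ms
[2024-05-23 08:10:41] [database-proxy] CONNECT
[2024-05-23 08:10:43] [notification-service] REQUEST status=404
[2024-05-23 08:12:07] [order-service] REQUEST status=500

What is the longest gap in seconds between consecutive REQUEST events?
436

To find the longest gap:

1. Extract all REQUEST events in chronological order
2. Calculate time differences between consecutive events
3. Find the maximum difference
4. Longest gap: 436 seconds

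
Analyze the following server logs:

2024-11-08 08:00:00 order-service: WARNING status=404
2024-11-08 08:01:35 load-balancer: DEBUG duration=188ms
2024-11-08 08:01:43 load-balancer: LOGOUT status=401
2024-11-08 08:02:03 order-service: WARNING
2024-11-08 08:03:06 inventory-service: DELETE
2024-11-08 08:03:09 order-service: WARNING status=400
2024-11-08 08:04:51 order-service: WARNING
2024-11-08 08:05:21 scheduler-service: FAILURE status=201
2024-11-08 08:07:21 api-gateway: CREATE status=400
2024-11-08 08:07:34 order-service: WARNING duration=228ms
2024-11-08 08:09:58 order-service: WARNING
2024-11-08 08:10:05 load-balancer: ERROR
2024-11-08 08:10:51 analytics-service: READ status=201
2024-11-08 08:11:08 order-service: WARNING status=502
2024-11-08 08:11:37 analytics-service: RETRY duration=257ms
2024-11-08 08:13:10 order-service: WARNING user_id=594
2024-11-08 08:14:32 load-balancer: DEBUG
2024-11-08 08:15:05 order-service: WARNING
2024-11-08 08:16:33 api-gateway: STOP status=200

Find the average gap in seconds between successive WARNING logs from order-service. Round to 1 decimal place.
113.1

To calculate average interval:

1. Find all WARNING events for order-service in order
2. Calculate time gaps between consecutive events
3. Compute mean of gaps: 905 / 8 = 113.1 seconds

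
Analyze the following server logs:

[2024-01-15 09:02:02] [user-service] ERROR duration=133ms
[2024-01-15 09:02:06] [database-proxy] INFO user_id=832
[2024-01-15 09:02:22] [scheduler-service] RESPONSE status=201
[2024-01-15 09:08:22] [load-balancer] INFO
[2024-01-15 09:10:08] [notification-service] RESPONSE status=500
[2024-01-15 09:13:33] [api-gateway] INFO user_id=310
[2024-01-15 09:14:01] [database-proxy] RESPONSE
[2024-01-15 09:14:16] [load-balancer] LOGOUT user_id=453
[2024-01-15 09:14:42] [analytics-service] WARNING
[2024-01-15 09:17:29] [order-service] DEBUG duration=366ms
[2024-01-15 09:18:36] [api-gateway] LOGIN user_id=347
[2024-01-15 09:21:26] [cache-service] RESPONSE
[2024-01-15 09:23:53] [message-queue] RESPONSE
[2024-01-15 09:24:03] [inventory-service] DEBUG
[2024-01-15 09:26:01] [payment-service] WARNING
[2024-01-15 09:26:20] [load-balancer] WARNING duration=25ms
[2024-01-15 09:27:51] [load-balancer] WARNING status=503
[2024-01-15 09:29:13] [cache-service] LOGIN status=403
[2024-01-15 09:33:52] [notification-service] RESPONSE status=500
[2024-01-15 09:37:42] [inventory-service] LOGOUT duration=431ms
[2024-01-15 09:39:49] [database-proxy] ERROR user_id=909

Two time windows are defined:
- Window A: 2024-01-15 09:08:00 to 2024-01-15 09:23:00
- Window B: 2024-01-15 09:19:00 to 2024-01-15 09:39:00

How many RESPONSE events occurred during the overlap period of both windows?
1

To find overlap events:

1. Window A: 2024-01-15 09:08:00 to 2024-01-15 09:23:00
2. Window B: 2024-01-15 09:19:00 to 2024-01-15 09:39:00
3. Overlap period: 2024-01-15 09:19:00 to 2024-01-15 09:23:00
4. Count RESPONSE events in overlap: 1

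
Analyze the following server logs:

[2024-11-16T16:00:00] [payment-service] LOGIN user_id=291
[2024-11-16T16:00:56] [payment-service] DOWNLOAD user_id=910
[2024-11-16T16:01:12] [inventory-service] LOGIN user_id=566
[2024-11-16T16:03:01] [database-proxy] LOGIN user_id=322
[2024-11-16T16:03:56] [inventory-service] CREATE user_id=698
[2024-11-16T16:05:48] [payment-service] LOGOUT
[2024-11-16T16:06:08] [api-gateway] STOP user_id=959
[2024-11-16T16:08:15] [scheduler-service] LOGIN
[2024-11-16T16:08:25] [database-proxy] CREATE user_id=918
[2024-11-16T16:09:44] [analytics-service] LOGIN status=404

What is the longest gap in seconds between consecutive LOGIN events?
314

To find the longest gap:

1. Extract all LOGIN events in chronological order
2. Calculate time differences between consecutive events
3. Find the maximum difference
4. Longest gap: 314 seconds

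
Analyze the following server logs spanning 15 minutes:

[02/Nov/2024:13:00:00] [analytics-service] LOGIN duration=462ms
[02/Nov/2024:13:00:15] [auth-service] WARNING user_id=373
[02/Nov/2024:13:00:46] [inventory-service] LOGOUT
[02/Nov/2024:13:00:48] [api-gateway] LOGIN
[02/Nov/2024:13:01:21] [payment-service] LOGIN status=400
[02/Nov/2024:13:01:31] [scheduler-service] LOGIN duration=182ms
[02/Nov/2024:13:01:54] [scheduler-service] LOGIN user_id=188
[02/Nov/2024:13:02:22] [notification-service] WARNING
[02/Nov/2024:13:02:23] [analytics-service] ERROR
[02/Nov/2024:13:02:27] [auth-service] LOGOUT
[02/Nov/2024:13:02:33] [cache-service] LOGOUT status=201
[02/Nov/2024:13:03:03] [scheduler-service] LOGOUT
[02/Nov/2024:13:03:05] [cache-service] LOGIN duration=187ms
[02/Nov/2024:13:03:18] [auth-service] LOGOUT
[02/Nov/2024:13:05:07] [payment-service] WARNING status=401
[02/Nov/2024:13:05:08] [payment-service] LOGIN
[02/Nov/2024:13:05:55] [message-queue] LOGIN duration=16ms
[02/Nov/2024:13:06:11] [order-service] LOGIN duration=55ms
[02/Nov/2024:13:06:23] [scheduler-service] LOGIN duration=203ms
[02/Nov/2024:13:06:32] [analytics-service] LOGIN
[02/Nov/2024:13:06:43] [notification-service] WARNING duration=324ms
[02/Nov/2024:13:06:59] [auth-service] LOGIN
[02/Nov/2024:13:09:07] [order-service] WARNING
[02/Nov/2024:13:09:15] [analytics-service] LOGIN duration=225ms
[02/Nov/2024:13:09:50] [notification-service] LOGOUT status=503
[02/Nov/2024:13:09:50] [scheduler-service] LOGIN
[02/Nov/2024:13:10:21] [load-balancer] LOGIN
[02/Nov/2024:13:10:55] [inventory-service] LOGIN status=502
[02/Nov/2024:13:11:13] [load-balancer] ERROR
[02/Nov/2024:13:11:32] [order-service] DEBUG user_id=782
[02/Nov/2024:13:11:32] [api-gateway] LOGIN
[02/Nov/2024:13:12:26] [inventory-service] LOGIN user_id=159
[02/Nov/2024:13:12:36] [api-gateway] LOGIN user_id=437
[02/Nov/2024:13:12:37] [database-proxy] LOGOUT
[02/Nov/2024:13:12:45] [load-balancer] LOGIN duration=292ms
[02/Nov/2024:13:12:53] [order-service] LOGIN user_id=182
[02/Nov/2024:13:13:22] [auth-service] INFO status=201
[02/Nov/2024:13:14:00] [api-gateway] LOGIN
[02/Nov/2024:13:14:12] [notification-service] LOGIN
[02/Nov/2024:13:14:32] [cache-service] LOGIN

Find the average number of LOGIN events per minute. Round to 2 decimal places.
1.6

To calculate the rate:

1. Count total LOGIN events: 24
2. Total time period: 15 minutes
3. Rate = 24 / 15 = 1.6 events per minute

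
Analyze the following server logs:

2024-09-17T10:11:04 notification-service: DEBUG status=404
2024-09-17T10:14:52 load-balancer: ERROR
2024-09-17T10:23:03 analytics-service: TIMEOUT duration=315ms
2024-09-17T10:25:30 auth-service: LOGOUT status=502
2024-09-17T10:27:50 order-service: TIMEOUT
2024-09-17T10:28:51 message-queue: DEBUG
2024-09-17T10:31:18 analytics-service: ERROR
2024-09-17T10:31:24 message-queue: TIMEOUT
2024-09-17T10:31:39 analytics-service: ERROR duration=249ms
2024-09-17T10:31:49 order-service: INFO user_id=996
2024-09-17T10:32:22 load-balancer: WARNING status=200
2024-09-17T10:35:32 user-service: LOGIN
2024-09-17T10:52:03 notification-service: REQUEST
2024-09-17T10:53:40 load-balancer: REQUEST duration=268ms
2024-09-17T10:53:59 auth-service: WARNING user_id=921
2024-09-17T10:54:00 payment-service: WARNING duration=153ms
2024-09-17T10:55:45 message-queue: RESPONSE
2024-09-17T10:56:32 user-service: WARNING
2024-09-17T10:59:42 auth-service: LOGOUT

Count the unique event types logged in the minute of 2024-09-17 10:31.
3

To count unique event types:

1. Filter events in the minute starting at 2024-09-17 10:31
2. Extract event types from matching entries
3. Count unique types: 3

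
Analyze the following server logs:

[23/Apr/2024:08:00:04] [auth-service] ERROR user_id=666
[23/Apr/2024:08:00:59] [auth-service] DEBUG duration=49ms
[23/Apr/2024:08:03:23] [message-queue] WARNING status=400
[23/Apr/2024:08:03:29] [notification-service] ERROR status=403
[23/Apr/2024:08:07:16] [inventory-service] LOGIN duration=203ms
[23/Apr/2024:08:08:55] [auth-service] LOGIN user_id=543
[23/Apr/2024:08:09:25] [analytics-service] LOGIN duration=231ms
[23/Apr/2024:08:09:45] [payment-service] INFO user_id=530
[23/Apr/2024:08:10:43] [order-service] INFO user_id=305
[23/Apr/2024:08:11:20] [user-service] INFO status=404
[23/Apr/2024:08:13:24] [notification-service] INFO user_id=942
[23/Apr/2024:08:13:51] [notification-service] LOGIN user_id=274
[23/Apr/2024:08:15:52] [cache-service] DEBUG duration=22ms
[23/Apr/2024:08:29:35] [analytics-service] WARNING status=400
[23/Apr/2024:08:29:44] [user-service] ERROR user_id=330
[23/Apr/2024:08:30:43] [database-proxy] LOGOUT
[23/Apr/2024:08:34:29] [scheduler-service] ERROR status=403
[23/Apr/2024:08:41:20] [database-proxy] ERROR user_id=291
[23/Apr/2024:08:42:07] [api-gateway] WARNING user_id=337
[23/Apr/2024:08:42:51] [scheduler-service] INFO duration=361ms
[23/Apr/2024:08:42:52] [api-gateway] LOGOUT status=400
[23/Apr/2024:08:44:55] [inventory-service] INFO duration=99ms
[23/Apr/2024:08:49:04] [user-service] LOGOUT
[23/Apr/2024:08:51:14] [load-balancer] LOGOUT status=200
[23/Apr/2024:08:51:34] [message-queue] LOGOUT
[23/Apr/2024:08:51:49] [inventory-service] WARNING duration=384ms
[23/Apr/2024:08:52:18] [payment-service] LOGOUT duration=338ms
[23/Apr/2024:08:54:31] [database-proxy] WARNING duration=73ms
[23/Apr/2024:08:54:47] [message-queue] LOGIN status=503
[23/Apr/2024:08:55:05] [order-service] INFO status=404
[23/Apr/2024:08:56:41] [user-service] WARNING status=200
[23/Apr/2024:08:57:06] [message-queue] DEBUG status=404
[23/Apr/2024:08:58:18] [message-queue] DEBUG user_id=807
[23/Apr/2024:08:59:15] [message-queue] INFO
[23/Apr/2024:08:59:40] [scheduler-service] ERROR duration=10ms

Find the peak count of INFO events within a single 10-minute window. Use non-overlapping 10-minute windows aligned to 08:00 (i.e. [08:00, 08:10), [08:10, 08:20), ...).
3

To find the burst window:

1. Divide the log period into non-overlapping 10-minute windows starting at 08:00
2. Count INFO events in each window
3. Find the window with maximum count
4. Maximum events in a window: 3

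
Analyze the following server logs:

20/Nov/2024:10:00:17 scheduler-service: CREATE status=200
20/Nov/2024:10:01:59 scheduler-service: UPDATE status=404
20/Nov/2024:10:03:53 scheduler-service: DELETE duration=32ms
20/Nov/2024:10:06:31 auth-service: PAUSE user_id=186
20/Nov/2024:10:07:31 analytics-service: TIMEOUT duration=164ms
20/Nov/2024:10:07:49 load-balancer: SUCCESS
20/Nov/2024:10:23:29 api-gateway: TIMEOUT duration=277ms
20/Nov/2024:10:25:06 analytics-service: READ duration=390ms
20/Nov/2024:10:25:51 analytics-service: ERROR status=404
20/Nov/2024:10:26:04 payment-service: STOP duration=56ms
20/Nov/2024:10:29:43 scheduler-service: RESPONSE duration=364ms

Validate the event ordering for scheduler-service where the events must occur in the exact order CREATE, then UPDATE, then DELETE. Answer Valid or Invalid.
Valid

To validate ordering:

1. Required order: CREATE → UPDATE → DELETE
2. Rule: the events must occur in the exact order CREATE, then UPDATE, then DELETE
3. Check actual order of events for scheduler-service
4. Result: Valid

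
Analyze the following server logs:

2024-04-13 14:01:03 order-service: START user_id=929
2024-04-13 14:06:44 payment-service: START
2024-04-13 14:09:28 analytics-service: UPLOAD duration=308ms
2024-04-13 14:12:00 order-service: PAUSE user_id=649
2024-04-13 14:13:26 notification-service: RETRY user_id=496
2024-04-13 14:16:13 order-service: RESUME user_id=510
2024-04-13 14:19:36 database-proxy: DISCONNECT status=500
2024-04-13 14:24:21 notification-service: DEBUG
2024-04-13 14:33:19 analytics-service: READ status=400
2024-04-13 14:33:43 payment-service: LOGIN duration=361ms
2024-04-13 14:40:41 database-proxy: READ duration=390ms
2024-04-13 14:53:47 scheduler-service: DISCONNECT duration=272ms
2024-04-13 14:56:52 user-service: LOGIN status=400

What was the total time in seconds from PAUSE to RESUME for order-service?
253

To calculate state duration:

1. Find PAUSE event for order-service: 2024-04-13 14:12:00
2. Find RESUME event for order-service: 2024-04-13 14:16:13
3. Calculate duration: 2024-04-13 14:16:13 - 2024-04-13 14:12:00 = 253 seconds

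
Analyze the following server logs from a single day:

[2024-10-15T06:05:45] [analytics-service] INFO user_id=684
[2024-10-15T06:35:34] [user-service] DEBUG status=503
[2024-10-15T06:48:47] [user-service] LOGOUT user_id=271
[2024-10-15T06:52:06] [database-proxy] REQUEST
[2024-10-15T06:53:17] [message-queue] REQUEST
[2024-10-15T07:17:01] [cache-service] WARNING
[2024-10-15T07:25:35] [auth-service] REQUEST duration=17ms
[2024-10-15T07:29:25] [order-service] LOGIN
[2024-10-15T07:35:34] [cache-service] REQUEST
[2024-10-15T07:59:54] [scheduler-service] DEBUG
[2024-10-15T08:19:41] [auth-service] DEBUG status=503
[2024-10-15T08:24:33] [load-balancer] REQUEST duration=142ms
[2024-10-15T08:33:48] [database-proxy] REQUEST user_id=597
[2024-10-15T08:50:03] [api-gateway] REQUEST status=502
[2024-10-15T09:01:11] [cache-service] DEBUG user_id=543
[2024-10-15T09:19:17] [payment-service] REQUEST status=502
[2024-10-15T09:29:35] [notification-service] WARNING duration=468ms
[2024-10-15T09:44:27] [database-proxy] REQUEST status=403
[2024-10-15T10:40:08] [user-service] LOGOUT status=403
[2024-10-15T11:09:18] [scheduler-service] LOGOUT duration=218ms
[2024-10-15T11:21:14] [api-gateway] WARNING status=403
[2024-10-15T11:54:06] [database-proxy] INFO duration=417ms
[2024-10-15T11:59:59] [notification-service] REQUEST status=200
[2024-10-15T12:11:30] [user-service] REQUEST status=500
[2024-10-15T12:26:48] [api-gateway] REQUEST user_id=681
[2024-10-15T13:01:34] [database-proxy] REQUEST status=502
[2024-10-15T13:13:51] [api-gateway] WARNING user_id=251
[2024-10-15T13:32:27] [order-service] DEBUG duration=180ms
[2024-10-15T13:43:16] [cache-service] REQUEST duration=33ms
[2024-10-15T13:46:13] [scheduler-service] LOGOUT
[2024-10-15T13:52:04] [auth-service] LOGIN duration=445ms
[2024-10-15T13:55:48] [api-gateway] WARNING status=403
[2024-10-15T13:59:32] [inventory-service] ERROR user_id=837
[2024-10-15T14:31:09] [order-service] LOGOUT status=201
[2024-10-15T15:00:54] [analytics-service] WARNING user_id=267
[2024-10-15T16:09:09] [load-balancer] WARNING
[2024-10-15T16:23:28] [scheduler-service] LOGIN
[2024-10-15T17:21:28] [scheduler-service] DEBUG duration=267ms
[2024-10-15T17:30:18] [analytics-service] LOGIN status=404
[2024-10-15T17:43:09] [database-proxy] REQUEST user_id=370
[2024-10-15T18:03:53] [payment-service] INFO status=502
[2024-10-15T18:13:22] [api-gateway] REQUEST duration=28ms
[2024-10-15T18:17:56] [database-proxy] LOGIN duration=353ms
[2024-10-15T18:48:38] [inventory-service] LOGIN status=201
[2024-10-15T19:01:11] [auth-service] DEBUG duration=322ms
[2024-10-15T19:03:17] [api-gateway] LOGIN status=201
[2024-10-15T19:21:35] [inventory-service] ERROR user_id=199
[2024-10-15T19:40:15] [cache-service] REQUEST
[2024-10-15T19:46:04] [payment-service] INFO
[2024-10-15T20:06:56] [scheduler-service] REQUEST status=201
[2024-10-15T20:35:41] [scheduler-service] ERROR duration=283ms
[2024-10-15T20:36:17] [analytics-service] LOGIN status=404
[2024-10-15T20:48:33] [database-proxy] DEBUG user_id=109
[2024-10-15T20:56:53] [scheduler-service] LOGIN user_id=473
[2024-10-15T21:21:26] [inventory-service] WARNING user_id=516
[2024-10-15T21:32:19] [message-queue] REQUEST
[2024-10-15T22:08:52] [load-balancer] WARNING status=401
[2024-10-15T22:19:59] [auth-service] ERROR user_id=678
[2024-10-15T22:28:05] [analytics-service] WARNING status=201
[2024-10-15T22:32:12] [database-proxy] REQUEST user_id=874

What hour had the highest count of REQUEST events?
8

To find the peak hour:

1. Group all REQUEST events by hour
2. Count events in each hour
3. Find hour with maximum count
4. Peak hour: 8 (with 3 events)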